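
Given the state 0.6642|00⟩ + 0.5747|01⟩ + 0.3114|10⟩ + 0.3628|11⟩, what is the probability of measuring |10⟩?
0.09697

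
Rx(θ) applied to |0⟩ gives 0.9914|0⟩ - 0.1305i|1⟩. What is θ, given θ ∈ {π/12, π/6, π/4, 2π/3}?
π/12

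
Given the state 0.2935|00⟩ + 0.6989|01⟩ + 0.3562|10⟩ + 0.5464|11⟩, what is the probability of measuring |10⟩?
0.1269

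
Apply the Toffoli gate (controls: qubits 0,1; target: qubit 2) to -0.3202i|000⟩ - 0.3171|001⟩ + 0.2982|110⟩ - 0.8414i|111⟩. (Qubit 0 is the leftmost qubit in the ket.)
-0.3202i|000⟩ - 0.3171|001⟩ - 0.8414i|110⟩ + 0.2982|111⟩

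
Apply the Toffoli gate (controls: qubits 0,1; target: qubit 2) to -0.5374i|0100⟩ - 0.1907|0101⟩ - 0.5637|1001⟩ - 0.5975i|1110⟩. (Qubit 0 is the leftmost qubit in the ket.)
-0.5374i|0100⟩ - 0.1907|0101⟩ - 0.5637|1001⟩ - 0.5975i|1100⟩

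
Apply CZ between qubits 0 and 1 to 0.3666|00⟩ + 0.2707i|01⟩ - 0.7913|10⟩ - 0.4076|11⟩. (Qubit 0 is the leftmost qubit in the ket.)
0.3666|00⟩ + 0.2707i|01⟩ - 0.7913|10⟩ + 0.4076|11⟩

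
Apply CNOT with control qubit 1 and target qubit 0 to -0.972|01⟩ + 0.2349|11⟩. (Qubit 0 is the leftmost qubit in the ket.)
0.2349|01⟩ - 0.972|11⟩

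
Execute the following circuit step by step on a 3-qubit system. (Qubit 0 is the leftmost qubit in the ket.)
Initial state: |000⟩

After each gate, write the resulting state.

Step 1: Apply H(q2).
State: 1/√2|000⟩ + 1/√2|001⟩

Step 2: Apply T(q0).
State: 1/√2|000⟩ + 1/√2|001⟩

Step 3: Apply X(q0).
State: 1/√2|100⟩ + 1/√2|101⟩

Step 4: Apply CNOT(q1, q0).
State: 1/√2|100⟩ + 1/√2|101⟩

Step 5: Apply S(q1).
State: 1/√2|100⟩ + 1/√2|101⟩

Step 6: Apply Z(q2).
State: 1/√2|100⟩ - 1/√2|101⟩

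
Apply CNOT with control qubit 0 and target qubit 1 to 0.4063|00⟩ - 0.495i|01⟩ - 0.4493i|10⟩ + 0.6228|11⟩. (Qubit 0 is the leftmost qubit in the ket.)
0.4063|00⟩ - 0.495i|01⟩ + 0.6228|10⟩ - 0.4493i|11⟩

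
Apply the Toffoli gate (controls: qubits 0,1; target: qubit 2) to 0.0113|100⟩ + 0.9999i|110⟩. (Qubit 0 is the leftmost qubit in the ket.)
0.0113|100⟩ + 0.9999i|111⟩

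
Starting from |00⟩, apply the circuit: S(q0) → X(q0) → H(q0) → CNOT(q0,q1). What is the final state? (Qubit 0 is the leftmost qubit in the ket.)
1/√2|00⟩ - 1/√2|11⟩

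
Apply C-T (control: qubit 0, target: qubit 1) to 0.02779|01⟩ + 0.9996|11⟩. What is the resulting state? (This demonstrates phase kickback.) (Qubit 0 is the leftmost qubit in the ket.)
0.02779|01⟩ + (0.7068 + 0.7068i)|11⟩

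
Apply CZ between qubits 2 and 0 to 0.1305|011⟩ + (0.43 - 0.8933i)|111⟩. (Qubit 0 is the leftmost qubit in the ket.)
0.1305|011⟩ + (-0.43 + 0.8933i)|111⟩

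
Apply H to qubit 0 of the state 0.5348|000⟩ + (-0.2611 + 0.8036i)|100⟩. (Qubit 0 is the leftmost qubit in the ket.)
(0.1935 + 0.5682i)|000⟩ + (0.5628 - 0.5682i)|100⟩

H on qubit 0 mixes each pair of kets that differ only in qubit 0: amplitudes (a, b) of (|…0…⟩, |…1…⟩) become ((a + b)/√2, (a − b)/√2). Kets absent from the input have amplitude 0.
(|000⟩, |100⟩): (a, b) = (0.5348, (-0.2611 + 0.8036i)) → ((0.1935 + 0.5682i), (0.5628 - 0.5682i))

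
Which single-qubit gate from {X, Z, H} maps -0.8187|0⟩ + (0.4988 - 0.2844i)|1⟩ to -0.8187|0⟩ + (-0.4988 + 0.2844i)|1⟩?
Z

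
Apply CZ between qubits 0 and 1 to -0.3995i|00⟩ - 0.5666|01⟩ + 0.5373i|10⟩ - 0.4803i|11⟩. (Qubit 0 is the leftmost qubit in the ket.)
-0.3995i|00⟩ - 0.5666|01⟩ + 0.5373i|10⟩ + 0.4803i|11⟩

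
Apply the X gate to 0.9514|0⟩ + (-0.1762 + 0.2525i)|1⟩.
(-0.1762 + 0.2525i)|0⟩ + 0.9514|1⟩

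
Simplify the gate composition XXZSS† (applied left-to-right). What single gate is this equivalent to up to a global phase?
Z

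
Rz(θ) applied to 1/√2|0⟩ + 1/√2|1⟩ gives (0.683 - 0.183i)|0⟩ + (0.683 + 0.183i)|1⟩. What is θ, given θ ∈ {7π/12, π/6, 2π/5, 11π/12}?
π/6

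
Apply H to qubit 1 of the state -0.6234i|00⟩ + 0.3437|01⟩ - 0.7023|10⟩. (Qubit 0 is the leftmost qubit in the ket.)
(0.243 - 0.4408i)|00⟩ + (-0.243 - 0.4408i)|01⟩ - 0.4966|10⟩ - 0.4966|11⟩

H on qubit 1 mixes each pair of kets that differ only in qubit 1: amplitudes (a, b) of (|…0…⟩, |…1…⟩) become ((a + b)/√2, (a − b)/√2). Kets absent from the input have amplitude 0.
(|00⟩, |01⟩): (a, b) = (-0.6234i, 0.3437) → ((0.243 - 0.4408i), (-0.243 - 0.4408i))
(|10⟩, |11⟩): (a, b) = (-0.7023, 0) → (-0.4966, -0.4966)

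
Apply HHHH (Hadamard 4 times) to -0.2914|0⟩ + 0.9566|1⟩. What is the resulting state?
-0.2914|0⟩ + 0.9566|1⟩

H² = I, so an even number of Hadamards cancels: H^4 = I and the state is unchanged.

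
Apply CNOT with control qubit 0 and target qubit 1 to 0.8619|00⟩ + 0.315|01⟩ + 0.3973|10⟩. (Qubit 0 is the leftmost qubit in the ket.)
0.8619|00⟩ + 0.315|01⟩ + 0.3973|11⟩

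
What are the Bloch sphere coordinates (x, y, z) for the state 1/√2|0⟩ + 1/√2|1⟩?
(1, 0, 0)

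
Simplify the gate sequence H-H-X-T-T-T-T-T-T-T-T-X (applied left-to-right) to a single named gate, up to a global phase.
I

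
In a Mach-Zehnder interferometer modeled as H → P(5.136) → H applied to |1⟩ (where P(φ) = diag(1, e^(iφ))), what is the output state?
(0.2945 + 0.4558i)|0⟩ + (0.7055 - 0.4558i)|1⟩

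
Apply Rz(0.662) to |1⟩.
(0.9457 + 0.325i)|1⟩

Rz(0.662) = [[e^(−iθ/2), 0], [0, e^(iθ/2)]] with e^(±iθ/2) = cos(θ/2) ± i·sin(θ/2); θ = 0.662, cos(θ/2) ≈ 0.945718, sin(θ/2) ≈ 0.324989.
With a = amp(|0⟩) = 0 and b = amp(|1⟩) = 1:
new amp(|0⟩) = (0.945718 - 0.324989i)·a = 0
new amp(|1⟩) = (0.945718 + 0.324989i)·b = (0.9457 + 0.325i)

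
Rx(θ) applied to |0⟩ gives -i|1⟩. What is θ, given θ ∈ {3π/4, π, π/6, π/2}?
π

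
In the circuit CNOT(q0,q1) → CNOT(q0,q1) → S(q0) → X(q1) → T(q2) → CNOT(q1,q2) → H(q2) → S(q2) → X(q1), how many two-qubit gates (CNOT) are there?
3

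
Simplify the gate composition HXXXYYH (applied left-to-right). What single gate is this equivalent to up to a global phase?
Z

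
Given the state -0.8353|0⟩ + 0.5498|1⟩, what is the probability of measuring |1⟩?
0.3023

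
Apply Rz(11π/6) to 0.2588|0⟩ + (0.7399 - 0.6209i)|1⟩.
(-0.25 - 0.06698i)|0⟩ + (-0.554 + 0.7912i)|1⟩

Rz(11π/6) = [[e^(−iθ/2), 0], [0, e^(iθ/2)]] with e^(±iθ/2) = cos(θ/2) ± i·sin(θ/2); θ = 11π/6, cos(θ/2) ≈ -0.965926, sin(θ/2) ≈ 0.258819.
With a = amp(|0⟩) = 0.2588 and b = amp(|1⟩) = (0.7399 - 0.6209i):
new amp(|0⟩) = (-0.965926 - 0.258819i)·a = (-0.25 - 0.06698i)
new amp(|1⟩) = (-0.965926 + 0.258819i)·b = (-0.554 + 0.7912i)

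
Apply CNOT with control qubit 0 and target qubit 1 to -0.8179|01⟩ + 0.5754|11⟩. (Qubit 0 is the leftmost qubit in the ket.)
-0.8179|01⟩ + 0.5754|10⟩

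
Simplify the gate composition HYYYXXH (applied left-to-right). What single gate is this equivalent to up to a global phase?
Y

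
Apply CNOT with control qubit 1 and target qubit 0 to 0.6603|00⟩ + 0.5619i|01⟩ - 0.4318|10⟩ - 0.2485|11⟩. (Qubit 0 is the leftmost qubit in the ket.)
0.6603|00⟩ - 0.2485|01⟩ - 0.4318|10⟩ + 0.5619i|11⟩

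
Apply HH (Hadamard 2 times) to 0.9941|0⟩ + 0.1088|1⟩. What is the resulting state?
0.9941|0⟩ + 0.1088|1⟩

H² = I, so an even number of Hadamards cancels: H^2 = I and the state is unchanged.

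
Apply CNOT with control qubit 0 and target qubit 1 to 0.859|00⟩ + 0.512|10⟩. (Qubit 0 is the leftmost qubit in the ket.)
0.859|00⟩ + 0.512|11⟩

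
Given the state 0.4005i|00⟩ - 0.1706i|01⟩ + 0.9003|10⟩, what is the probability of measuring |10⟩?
0.8105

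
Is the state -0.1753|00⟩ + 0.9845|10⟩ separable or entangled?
Separable

Writing the state as a|00⟩ + b|01⟩ + c|10⟩ + d|11⟩, it is a product state iff ad − bc = 0.
Here (a, b, c, d) = (-0.1753, 0, 0.9845, 0): ad − bc = (-0.1753)(0) − (0)(0.9845) = 0, so the state is separable.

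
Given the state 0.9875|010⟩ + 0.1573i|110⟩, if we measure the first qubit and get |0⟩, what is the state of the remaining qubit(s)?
|10⟩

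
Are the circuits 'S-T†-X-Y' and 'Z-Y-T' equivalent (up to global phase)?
No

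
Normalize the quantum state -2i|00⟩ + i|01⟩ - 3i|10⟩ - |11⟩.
-0.5164i|00⟩ + 0.2582i|01⟩ - 0.7746i|10⟩ - 0.2582|11⟩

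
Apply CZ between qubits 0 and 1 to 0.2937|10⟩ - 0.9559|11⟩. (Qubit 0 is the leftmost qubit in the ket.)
0.2937|10⟩ + 0.9559|11⟩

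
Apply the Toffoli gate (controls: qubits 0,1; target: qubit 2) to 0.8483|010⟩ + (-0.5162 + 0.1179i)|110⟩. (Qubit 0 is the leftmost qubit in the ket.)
0.8483|010⟩ + (-0.5162 + 0.1179i)|111⟩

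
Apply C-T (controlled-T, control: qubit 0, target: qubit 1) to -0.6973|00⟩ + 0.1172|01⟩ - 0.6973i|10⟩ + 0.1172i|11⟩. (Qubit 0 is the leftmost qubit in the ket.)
-0.6973|00⟩ + 0.1172|01⟩ - 0.6973i|10⟩ + (-0.08287 + 0.08287i)|11⟩

C-T leaves the control-|0⟩ kets |00⟩, |01⟩ unchanged and applies T to qubit 1 on the control-|1⟩ pair (|10⟩, |11⟩).
T = [[1, 0], [0, (1/√2 + (1/√2)i)]].
With a = amp(|10⟩) = -0.6973i and b = amp(|11⟩) = 0.1172i:
new amp(|10⟩) = (1)·a = -0.6973i
new amp(|11⟩) = (1/√2 + (1/√2)i)·b = (-0.08287 + 0.08287i)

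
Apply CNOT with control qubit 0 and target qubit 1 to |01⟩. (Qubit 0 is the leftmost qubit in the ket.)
|01⟩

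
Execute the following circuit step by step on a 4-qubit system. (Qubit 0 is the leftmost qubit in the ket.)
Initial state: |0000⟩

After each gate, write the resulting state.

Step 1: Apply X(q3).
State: |0001⟩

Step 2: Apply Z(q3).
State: -|0001⟩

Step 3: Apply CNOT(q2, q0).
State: -|0001⟩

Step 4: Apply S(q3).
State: -i|0001⟩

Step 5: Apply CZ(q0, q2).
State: -i|0001⟩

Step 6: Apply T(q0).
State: -i|0001⟩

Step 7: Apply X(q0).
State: -i|1001⟩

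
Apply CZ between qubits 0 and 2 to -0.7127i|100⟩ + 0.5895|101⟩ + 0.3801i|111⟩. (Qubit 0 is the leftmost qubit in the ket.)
-0.7127i|100⟩ - 0.5895|101⟩ - 0.3801i|111⟩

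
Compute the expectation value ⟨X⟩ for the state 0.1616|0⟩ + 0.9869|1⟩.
0.319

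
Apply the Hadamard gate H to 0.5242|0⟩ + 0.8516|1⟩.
0.9728|0⟩ - 0.2315|1⟩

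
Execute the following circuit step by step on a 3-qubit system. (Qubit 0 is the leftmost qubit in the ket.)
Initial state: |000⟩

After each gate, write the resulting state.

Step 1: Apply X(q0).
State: |100⟩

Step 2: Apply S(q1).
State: |100⟩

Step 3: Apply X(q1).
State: |110⟩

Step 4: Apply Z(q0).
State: -|110⟩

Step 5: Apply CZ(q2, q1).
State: -|110⟩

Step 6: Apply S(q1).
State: -i|110⟩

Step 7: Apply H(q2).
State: -(1/√2)i|110⟩ - (1/√2)i|111⟩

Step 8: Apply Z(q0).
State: (1/√2)i|110⟩ + (1/√2)i|111⟩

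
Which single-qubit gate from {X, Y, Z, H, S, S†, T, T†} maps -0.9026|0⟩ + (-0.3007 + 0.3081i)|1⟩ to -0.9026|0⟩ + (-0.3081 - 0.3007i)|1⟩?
S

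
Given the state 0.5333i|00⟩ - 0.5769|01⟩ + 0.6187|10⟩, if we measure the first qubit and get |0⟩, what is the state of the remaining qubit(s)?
0.6788i|0⟩ - 0.7343|1⟩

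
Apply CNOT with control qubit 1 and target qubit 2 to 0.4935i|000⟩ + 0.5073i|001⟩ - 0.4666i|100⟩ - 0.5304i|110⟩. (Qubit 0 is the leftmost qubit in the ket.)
0.4935i|000⟩ + 0.5073i|001⟩ - 0.4666i|100⟩ - 0.5304i|111⟩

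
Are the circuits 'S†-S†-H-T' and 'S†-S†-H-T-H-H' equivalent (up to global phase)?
Yes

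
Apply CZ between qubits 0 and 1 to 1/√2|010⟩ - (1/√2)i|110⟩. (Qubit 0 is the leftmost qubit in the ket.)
1/√2|010⟩ + (1/√2)i|110⟩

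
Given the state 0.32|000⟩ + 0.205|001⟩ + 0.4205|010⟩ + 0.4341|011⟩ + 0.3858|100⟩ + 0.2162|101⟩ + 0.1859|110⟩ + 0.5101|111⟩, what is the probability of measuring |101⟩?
0.04674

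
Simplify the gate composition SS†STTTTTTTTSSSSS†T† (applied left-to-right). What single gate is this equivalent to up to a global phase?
T†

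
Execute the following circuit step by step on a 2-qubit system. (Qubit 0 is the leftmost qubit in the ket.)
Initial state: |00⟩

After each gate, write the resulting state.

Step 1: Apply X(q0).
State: |10⟩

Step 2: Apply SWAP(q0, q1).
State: |01⟩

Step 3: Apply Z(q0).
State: |01⟩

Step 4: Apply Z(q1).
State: -|01⟩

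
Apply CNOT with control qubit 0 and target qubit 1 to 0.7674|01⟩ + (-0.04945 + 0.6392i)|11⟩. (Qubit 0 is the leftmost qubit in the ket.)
0.7674|01⟩ + (-0.04945 + 0.6392i)|10⟩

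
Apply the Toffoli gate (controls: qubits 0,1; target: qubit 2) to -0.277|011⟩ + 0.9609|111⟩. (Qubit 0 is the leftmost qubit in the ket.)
-0.277|011⟩ + 0.9609|110⟩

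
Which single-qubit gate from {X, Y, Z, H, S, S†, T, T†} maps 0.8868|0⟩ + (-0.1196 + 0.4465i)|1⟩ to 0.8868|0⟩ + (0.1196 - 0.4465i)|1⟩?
Z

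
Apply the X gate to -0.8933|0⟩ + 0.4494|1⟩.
0.4494|0⟩ - 0.8933|1⟩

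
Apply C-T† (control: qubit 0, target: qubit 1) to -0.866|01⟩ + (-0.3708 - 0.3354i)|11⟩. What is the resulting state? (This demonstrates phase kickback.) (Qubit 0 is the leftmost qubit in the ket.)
-0.866|01⟩ + (-0.4994 + 0.02503i)|11⟩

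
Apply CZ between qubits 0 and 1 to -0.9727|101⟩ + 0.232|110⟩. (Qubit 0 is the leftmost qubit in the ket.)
-0.9727|101⟩ - 0.232|110⟩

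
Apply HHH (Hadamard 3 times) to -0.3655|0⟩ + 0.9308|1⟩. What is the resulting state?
0.3997|0⟩ - 0.9166|1⟩

H² = I, so H^3 = H: a single Hadamard. With (a, b) = (-0.3655, 0.9308), H gives ((a + b)/√2, (a − b)/√2) = (0.3997, -0.9166).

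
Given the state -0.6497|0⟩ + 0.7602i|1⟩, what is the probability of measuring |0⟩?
0.4221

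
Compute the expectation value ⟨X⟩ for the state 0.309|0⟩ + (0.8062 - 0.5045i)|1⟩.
0.4982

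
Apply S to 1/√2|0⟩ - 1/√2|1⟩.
1/√2|0⟩ - (1/√2)i|1⟩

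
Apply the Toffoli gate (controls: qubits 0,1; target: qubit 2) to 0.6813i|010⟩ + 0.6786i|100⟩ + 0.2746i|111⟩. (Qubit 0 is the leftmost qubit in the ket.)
0.6813i|010⟩ + 0.6786i|100⟩ + 0.2746i|110⟩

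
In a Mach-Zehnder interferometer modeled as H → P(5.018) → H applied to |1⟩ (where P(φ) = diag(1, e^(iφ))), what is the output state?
(0.3496 + 0.4768i)|0⟩ + (0.6504 - 0.4768i)|1⟩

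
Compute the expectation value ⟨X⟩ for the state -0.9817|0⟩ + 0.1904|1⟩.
-0.3738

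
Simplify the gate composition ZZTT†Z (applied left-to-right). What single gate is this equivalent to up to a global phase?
Z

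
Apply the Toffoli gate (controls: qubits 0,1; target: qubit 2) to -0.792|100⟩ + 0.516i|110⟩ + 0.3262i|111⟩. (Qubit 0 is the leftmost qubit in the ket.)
-0.792|100⟩ + 0.3262i|110⟩ + 0.516i|111⟩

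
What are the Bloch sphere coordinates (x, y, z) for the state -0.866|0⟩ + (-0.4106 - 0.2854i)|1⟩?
(0.7112, 0.4943, 0.4999)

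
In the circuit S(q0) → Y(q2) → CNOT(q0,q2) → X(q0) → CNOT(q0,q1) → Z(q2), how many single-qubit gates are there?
4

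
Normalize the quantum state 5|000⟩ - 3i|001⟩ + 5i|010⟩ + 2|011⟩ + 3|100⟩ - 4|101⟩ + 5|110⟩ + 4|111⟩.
0.4402|000⟩ - 0.2641i|001⟩ + 0.4402i|010⟩ + 0.1761|011⟩ + 0.2641|100⟩ - 0.3522|101⟩ + 0.4402|110⟩ + 0.3522|111⟩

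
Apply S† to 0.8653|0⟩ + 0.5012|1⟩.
0.8653|0⟩ - 0.5012i|1⟩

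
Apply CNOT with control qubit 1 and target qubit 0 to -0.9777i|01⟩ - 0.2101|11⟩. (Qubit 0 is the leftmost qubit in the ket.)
-0.2101|01⟩ - 0.9777i|11⟩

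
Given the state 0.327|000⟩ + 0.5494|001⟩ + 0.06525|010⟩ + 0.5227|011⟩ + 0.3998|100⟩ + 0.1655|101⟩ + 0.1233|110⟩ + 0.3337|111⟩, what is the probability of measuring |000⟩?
0.1069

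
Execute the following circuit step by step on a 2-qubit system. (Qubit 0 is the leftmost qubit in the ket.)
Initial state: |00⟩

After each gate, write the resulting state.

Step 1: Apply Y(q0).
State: i|10⟩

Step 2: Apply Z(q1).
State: i|10⟩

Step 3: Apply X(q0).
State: i|00⟩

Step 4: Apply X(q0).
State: i|10⟩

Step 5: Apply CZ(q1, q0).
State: i|10⟩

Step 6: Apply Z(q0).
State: -i|10⟩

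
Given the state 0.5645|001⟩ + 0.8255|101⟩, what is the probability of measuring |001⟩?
0.3187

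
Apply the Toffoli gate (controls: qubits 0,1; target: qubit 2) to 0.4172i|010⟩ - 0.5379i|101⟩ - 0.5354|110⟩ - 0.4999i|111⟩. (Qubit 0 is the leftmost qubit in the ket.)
0.4172i|010⟩ - 0.5379i|101⟩ - 0.4999i|110⟩ - 0.5354|111⟩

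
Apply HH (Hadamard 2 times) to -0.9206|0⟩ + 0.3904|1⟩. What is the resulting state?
-0.9206|0⟩ + 0.3904|1⟩

H² = I, so an even number of Hadamards cancels: H^2 = I and the state is unchanged.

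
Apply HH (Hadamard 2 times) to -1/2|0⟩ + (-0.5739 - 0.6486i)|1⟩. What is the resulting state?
-1/2|0⟩ + (-0.5739 - 0.6486i)|1⟩

H² = I, so an even number of Hadamards cancels: H^2 = I and the state is unchanged.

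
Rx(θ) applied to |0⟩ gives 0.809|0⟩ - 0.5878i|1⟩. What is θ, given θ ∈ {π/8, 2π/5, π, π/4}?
2π/5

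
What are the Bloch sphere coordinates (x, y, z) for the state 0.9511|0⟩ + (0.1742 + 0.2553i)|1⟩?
(0.3314, 0.4856, 0.8091)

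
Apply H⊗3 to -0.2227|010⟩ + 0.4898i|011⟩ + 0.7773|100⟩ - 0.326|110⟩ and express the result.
(0.08082 + 0.1732i)|000⟩ + (0.08082 - 0.1732i)|001⟩ + (0.4688 - 0.1732i)|010⟩ + (0.4688 + 0.1732i)|011⟩ + (-0.2383 + 0.1732i)|100⟩ + (-0.2383 - 0.1732i)|101⟩ + (-0.3113 - 0.1732i)|110⟩ + (-0.3113 + 0.1732i)|111⟩

H⊗3 gives amp(|y⟩) = (1/2√2) Σ_x (−1)^(x·y) amp(|x⟩), where x·y is the number of positions in which both x and y have a 1.
|000⟩: (-0.2227 + 0.4898i + 0.7773 - 0.326)/(2√2) = (0.08082 + 0.1732i)
|001⟩: (-0.2227 - 0.4898i + 0.7773 - 0.326)/(2√2) = (0.08082 - 0.1732i)
|010⟩: (0.2227 - 0.4898i + 0.7773 + 0.326)/(2√2) = (0.4688 - 0.1732i)
|011⟩: (0.2227 + 0.4898i + 0.7773 + 0.326)/(2√2) = (0.4688 + 0.1732i)
|100⟩: (-0.2227 + 0.4898i - 0.7773 + 0.326)/(2√2) = (-0.2383 + 0.1732i)
|101⟩: (-0.2227 - 0.4898i - 0.7773 + 0.326)/(2√2) = (-0.2383 - 0.1732i)
|110⟩: (0.2227 - 0.4898i - 0.7773 - 0.326)/(2√2) = (-0.3113 - 0.1732i)
|111⟩: (0.2227 + 0.4898i - 0.7773 - 0.326)/(2√2) = (-0.3113 + 0.1732i)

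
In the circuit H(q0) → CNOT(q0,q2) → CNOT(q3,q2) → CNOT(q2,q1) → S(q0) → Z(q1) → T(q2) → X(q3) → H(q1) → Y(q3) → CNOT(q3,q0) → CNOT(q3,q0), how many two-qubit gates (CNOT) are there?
5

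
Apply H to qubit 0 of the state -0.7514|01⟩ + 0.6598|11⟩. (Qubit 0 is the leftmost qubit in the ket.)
-0.06477|01⟩ - 0.9979|11⟩

H on qubit 0 mixes each pair of kets that differ only in qubit 0: amplitudes (a, b) of (|…0…⟩, |…1…⟩) become ((a + b)/√2, (a − b)/√2). Kets absent from the input have amplitude 0.
(|01⟩, |11⟩): (a, b) = (-0.7514, 0.6598) → (-0.06477, -0.9979)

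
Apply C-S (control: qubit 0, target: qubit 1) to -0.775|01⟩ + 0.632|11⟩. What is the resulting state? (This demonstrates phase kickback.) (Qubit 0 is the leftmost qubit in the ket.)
-0.775|01⟩ + 0.632i|11⟩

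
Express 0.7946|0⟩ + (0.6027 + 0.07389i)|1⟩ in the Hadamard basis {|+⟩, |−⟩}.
(0.988 + 0.05225i)|+⟩ + (0.1357 - 0.05225i)|−⟩

With |ψ⟩ = α|0⟩ + β|1⟩, the Hadamard-basis coefficients are ⟨+|ψ⟩ = (α + β)/√2 and ⟨−|ψ⟩ = (α − β)/√2.
Here α = 0.7946, β = (0.6027 + 0.07389i): (α + β)/√2 = (0.988 + 0.05225i), (α − β)/√2 = (0.1357 - 0.05225i).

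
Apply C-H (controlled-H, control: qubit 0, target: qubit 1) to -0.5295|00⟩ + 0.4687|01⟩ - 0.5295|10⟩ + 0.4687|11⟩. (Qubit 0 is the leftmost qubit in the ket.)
-0.5295|00⟩ + 0.4687|01⟩ - 0.04299|10⟩ - 0.7058|11⟩

C-H leaves the control-|0⟩ kets |00⟩, |01⟩ unchanged and applies H to qubit 1 on the control-|1⟩ pair (|10⟩, |11⟩).
H = [[1/√2, 1/√2], [1/√2, -1/√2]].
With a = amp(|10⟩) = -0.5295 and b = amp(|11⟩) = 0.4687:
new amp(|10⟩) = (1/√2)·a + (1/√2)·b = -0.04299
new amp(|11⟩) = (1/√2)·a + (-1/√2)·b = -0.7058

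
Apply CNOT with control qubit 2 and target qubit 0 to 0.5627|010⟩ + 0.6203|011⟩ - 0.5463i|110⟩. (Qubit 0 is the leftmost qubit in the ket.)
0.5627|010⟩ - 0.5463i|110⟩ + 0.6203|111⟩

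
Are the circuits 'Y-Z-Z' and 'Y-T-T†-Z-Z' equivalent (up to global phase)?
Yes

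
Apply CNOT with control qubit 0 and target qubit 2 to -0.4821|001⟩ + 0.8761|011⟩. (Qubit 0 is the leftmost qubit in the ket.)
-0.4821|001⟩ + 0.8761|011⟩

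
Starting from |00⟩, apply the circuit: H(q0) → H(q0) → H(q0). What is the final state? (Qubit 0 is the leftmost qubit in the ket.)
1/√2|00⟩ + 1/√2|10⟩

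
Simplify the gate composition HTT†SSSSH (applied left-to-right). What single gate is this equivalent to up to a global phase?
I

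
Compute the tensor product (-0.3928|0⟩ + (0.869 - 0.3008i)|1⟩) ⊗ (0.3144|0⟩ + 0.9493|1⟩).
-0.1235|00⟩ - 0.3729|01⟩ + (0.2732 - 0.09457i)|10⟩ + (0.8249 - 0.2855i)|11⟩

amp(|b₁b₂…⟩) = product of the factor amplitudes for bits b₁, b₂, …; only kets whose every factor amplitude is nonzero survive.
|00⟩: (-0.3928)(0.3144) = -0.1235
|01⟩: (-0.3928)(0.9493) = -0.3729
|10⟩: (0.869 - 0.3008i)(0.3144) = (0.2732 - 0.09457i)
|11⟩: (0.869 - 0.3008i)(0.9493) = (0.8249 - 0.2855i)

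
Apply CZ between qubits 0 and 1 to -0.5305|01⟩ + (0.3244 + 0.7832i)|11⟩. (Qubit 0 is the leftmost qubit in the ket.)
-0.5305|01⟩ + (-0.3244 - 0.7832i)|11⟩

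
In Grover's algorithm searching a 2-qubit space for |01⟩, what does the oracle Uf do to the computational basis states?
Uf|x⟩ = -|x⟩ if x = 01, else |x⟩ (phase flip on target)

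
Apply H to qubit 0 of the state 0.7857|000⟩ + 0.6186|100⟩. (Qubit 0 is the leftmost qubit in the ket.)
0.993|000⟩ + 0.1182|100⟩

H on qubit 0 mixes each pair of kets that differ only in qubit 0: amplitudes (a, b) of (|…0…⟩, |…1…⟩) become ((a + b)/√2, (a − b)/√2). Kets absent from the input have amplitude 0.
(|000⟩, |100⟩): (a, b) = (0.7857, 0.6186) → (0.993, 0.1182)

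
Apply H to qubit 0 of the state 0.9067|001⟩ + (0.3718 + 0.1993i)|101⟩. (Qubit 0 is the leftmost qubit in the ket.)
(0.904 + 0.1409i)|001⟩ + (0.3782 - 0.1409i)|101⟩

H on qubit 0 mixes each pair of kets that differ only in qubit 0: amplitudes (a, b) of (|…0…⟩, |…1…⟩) become ((a + b)/√2, (a − b)/√2). Kets absent from the input have amplitude 0.
(|001⟩, |101⟩): (a, b) = (0.9067, (0.3718 + 0.1993i)) → ((0.904 + 0.1409i), (0.3782 - 0.1409i))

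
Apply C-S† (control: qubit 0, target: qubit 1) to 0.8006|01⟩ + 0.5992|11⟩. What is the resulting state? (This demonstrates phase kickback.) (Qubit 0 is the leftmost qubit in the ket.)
0.8006|01⟩ - 0.5992i|11⟩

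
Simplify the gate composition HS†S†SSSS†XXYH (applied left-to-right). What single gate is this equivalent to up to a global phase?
Y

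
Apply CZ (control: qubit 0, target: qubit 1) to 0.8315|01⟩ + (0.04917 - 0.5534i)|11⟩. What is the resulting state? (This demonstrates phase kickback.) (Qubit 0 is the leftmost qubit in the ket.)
0.8315|01⟩ + (-0.04917 + 0.5534i)|11⟩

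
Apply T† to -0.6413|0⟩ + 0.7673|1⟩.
-0.6413|0⟩ + (0.5426 - 0.5426i)|1⟩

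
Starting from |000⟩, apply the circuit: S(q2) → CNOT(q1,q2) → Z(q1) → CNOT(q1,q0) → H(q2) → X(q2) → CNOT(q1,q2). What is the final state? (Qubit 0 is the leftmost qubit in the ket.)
1/√2|000⟩ + 1/√2|001⟩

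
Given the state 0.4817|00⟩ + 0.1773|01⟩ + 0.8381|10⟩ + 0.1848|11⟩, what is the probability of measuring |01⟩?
0.03144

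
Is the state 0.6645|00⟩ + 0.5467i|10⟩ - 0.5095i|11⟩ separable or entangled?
Entangled

Writing the state as a|00⟩ + b|01⟩ + c|10⟩ + d|11⟩, it is a product state iff ad − bc = 0.
Here (a, b, c, d) = (0.6645, 0, 0.5467i, -0.5095i): ad − bc = (0.6645)(-0.5095i) − (0)(0.5467i) = -0.3386i ≠ 0, so the state is entangled.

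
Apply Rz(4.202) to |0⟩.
(-0.5057 - 0.8627i)|0⟩

Rz(4.202) = [[e^(−iθ/2), 0], [0, e^(iθ/2)]] with e^(±iθ/2) = cos(θ/2) ± i·sin(θ/2); θ = 4.202, cos(θ/2) ≈ -0.505709, sin(θ/2) ≈ 0.862704.
With a = amp(|0⟩) = 1 and b = amp(|1⟩) = 0:
new amp(|0⟩) = (-0.505709 - 0.862704i)·a = (-0.5057 - 0.8627i)
new amp(|1⟩) = (-0.505709 + 0.862704i)·b = 0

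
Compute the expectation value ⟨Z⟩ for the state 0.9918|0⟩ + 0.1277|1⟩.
0.9674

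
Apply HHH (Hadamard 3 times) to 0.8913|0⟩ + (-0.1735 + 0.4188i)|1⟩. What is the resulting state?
(0.5076 + 0.2961i)|0⟩ + (0.7529 - 0.2961i)|1⟩

H² = I, so H^3 = H: a single Hadamard. With (a, b) = (0.8913, (-0.1735 + 0.4188i)), H gives ((a + b)/√2, (a − b)/√2) = ((0.5076 + 0.2961i), (0.7529 - 0.2961i)).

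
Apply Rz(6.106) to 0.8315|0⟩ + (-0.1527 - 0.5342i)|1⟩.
(-0.8282 - 0.07357i)|0⟩ + (0.1994 + 0.5186i)|1⟩

Rz(6.106) = [[e^(−iθ/2), 0], [0, e^(iθ/2)]] with e^(±iθ/2) = cos(θ/2) ± i·sin(θ/2); θ = 6.106, cos(θ/2) ≈ -0.996078, sin(θ/2) ≈ 0.0884768.
With a = amp(|0⟩) = 0.8315 and b = amp(|1⟩) = (-0.1527 - 0.5342i):
new amp(|0⟩) = (-0.996078 - 0.0884768i)·a = (-0.8282 - 0.07357i)
new amp(|1⟩) = (-0.996078 + 0.0884768i)·b = (0.1994 + 0.5186i)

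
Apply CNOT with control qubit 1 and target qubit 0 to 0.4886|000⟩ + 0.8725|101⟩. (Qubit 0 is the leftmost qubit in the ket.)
0.4886|000⟩ + 0.8725|101⟩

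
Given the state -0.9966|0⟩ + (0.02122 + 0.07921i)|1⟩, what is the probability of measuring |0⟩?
0.9932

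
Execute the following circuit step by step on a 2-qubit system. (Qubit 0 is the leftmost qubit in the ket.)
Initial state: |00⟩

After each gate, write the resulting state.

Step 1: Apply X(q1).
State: |01⟩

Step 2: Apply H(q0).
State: 1/√2|01⟩ + 1/√2|11⟩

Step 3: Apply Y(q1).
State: -(1/√2)i|00⟩ - (1/√2)i|10⟩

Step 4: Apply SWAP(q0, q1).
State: -(1/√2)i|00⟩ - (1/√2)i|01⟩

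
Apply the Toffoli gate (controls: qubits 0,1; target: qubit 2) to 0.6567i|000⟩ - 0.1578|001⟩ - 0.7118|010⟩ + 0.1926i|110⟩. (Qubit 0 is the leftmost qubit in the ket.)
0.6567i|000⟩ - 0.1578|001⟩ - 0.7118|010⟩ + 0.1926i|111⟩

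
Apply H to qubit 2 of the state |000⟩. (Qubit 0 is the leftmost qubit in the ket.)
1/√2|000⟩ + 1/√2|001⟩

H on qubit 2 mixes each pair of kets that differ only in qubit 2: amplitudes (a, b) of (|…0…⟩, |…1…⟩) become ((a + b)/√2, (a − b)/√2). Kets absent from the input have amplitude 0.
(|000⟩, |001⟩): (a, b) = (1, 0) → (1/√2, 1/√2)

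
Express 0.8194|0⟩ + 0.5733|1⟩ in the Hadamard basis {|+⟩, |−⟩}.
0.9848|+⟩ + 0.174|−⟩

With |ψ⟩ = α|0⟩ + β|1⟩, the Hadamard-basis coefficients are ⟨+|ψ⟩ = (α + β)/√2 and ⟨−|ψ⟩ = (α − β)/√2.
Here α = 0.8194, β = 0.5733: (α + β)/√2 = 0.9848, (α − β)/√2 = 0.174.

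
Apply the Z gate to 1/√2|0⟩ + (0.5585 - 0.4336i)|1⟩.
1/√2|0⟩ + (-0.5585 + 0.4336i)|1⟩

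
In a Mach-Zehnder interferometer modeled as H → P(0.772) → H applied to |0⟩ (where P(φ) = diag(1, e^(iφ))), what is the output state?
(0.8583 + 0.3488i)|0⟩ + (0.1417 - 0.3488i)|1⟩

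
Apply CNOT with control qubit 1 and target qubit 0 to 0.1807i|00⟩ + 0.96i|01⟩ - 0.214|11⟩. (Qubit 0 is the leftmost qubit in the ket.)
0.1807i|00⟩ - 0.214|01⟩ + 0.96i|11⟩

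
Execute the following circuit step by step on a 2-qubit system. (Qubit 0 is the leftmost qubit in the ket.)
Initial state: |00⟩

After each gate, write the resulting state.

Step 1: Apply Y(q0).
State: i|10⟩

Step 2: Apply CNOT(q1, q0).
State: i|10⟩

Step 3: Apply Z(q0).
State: -i|10⟩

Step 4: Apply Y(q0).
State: -|00⟩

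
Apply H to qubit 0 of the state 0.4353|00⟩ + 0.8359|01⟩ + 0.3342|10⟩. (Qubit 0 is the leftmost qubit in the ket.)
0.5441|00⟩ + 0.5911|01⟩ + 0.07149|10⟩ + 0.5911|11⟩

H on qubit 0 mixes each pair of kets that differ only in qubit 0: amplitudes (a, b) of (|…0…⟩, |…1…⟩) become ((a + b)/√2, (a − b)/√2). Kets absent from the input have amplitude 0.
(|00⟩, |10⟩): (a, b) = (0.4353, 0.3342) → (0.5441, 0.07149)
(|01⟩, |11⟩): (a, b) = (0.8359, 0) → (0.5911, 0.5911)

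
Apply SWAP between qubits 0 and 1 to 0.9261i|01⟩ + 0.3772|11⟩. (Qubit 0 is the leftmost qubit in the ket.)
0.9261i|10⟩ + 0.3772|11⟩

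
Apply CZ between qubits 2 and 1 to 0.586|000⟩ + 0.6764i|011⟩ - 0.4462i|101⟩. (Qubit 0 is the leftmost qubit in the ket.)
0.586|000⟩ - 0.6764i|011⟩ - 0.4462i|101⟩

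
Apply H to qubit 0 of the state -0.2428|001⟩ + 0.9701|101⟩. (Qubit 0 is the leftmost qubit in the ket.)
0.5143|001⟩ - 0.8576|101⟩

H on qubit 0 mixes each pair of kets that differ only in qubit 0: amplitudes (a, b) of (|…0…⟩, |…1…⟩) become ((a + b)/√2, (a − b)/√2). Kets absent from the input have amplitude 0.
(|001⟩, |101⟩): (a, b) = (-0.2428, 0.9701) → (0.5143, -0.8576)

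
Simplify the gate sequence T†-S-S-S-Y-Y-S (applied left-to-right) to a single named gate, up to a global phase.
T†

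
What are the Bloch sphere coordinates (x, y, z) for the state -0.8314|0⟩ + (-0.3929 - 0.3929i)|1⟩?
(0.6533, 0.6533, 0.3825)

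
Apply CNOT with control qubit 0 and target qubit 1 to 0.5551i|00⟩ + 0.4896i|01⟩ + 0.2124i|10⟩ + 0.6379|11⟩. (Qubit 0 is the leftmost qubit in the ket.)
0.5551i|00⟩ + 0.4896i|01⟩ + 0.6379|10⟩ + 0.2124i|11⟩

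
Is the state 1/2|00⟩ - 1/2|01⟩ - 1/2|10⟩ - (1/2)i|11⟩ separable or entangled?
Entangled

Writing the state as a|00⟩ + b|01⟩ + c|10⟩ + d|11⟩, it is a product state iff ad − bc = 0.
Here (a, b, c, d) = (1/2, -1/2, -1/2, -(1/2)i): ad − bc = (1/2)(-(1/2)i) − (-1/2)(-1/2) = (-0.25 - 0.25i) ≠ 0, so the state is entangled.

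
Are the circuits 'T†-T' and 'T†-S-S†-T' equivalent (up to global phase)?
Yes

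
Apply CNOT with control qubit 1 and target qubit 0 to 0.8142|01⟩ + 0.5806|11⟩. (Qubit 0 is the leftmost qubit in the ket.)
0.5806|01⟩ + 0.8142|11⟩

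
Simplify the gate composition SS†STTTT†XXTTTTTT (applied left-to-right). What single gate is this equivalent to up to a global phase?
S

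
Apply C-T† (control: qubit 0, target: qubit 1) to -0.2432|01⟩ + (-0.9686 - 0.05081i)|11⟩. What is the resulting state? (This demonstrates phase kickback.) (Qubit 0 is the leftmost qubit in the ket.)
-0.2432|01⟩ + (-0.7208 + 0.649i)|11⟩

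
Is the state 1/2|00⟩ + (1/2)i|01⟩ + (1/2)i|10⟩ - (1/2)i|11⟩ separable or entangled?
Entangled

Writing the state as a|00⟩ + b|01⟩ + c|10⟩ + d|11⟩, it is a product state iff ad − bc = 0.
Here (a, b, c, d) = (1/2, (1/2)i, (1/2)i, -(1/2)i): ad − bc = (1/2)(-(1/2)i) − ((1/2)i)((1/2)i) = (0.25 - 0.25i) ≠ 0, so the state is entangled.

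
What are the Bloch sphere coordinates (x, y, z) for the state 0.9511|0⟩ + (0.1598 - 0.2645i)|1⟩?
(0.304, -0.5031, 0.8091)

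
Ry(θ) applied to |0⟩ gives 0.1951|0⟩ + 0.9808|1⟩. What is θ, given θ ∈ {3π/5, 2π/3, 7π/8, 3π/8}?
7π/8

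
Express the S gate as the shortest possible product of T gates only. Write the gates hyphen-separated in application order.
T-T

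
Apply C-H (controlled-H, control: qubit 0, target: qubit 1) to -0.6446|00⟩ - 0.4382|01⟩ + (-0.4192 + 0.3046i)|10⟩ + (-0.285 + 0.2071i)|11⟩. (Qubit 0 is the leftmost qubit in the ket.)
-0.6446|00⟩ - 0.4382|01⟩ + (-0.4979 + 0.3618i)|10⟩ + (-0.09489 + 0.06894i)|11⟩

C-H leaves the control-|0⟩ kets |00⟩, |01⟩ unchanged and applies H to qubit 1 on the control-|1⟩ pair (|10⟩, |11⟩).
H = [[1/√2, 1/√2], [1/√2, -1/√2]].
With a = amp(|10⟩) = (-0.4192 + 0.3046i) and b = amp(|11⟩) = (-0.285 + 0.2071i):
new amp(|10⟩) = (1/√2)·a + (1/√2)·b = (-0.4979 + 0.3618i)
new amp(|11⟩) = (1/√2)·a + (-1/√2)·b = (-0.09489 + 0.06894i)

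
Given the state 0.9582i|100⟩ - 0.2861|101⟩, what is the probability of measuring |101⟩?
0.08185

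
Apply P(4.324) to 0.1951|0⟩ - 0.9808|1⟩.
0.1951|0⟩ + (0.3714 + 0.9078i)|1⟩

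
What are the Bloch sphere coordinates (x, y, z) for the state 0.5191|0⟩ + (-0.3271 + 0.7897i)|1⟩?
(-0.3396, 0.8199, -0.4612)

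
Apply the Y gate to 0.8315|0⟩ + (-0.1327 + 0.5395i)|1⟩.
(0.5395 + 0.1327i)|0⟩ + 0.8315i|1⟩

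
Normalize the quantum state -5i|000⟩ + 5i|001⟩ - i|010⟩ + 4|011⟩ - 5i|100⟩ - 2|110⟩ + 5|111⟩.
-0.4545i|000⟩ + 0.4545i|001⟩ - 0.09091i|010⟩ + 0.3636|011⟩ - 0.4545i|100⟩ - 0.1818|110⟩ + 0.4545|111⟩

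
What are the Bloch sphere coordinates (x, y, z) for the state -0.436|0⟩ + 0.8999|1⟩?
(-0.7847, 0, -0.6197)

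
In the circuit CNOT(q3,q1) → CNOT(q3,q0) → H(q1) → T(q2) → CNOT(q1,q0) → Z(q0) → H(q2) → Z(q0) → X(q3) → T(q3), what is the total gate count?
10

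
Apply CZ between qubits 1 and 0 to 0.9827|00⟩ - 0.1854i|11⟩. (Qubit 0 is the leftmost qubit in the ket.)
0.9827|00⟩ + 0.1854i|11⟩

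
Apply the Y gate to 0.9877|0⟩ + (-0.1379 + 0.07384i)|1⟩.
(0.07384 + 0.1379i)|0⟩ + 0.9877i|1⟩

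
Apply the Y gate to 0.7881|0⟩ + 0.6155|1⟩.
-0.6155i|0⟩ + 0.7881i|1⟩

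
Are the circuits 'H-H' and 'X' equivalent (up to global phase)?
No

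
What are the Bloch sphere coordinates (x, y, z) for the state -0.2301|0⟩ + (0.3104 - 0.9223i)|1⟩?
(-0.1428, 0.4244, -0.894)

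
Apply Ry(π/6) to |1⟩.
-0.2588|0⟩ + 0.9659|1⟩

Ry(π/6) = [[cos(θ/2), −sin(θ/2)], [sin(θ/2), cos(θ/2)]]; θ = π/6, cos(θ/2) ≈ 0.965926, sin(θ/2) ≈ 0.258819.
With a = amp(|0⟩) = 0 and b = amp(|1⟩) = 1:
new amp(|0⟩) = (0.965926)·a + (-0.258819)·b = -0.2588
new amp(|1⟩) = (0.258819)·a + (0.965926)·b = 0.9659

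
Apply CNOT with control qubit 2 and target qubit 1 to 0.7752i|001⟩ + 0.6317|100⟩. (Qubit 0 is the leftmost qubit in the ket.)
0.7752i|011⟩ + 0.6317|100⟩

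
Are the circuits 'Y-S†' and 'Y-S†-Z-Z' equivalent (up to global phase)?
Yes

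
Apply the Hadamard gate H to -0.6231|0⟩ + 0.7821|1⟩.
0.1124|0⟩ - 0.9936|1⟩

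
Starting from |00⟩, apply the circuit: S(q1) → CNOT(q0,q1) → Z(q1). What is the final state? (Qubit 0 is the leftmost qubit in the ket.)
|00⟩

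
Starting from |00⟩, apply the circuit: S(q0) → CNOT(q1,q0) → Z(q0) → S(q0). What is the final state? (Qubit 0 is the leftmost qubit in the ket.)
|00⟩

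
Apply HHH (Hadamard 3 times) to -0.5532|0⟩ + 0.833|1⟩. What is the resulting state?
0.1978|0⟩ - 0.9802|1⟩

H² = I, so H^3 = H: a single Hadamard. With (a, b) = (-0.5532, 0.833), H gives ((a + b)/√2, (a − b)/√2) = (0.1978, -0.9802).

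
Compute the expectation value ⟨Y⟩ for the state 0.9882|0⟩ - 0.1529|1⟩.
0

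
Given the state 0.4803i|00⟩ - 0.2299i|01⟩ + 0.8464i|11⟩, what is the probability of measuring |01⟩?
0.05285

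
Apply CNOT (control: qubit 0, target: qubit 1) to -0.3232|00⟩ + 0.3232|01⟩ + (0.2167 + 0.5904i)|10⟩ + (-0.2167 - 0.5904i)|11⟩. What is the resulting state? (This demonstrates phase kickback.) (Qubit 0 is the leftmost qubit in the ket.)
-0.3232|00⟩ + 0.3232|01⟩ + (-0.2167 - 0.5904i)|10⟩ + (0.2167 + 0.5904i)|11⟩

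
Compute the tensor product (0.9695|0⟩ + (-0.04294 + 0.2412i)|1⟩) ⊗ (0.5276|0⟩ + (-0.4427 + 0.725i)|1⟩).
0.5115|00⟩ + (-0.4292 + 0.7029i)|01⟩ + (-0.02266 + 0.1273i)|10⟩ + (-0.1559 - 0.1379i)|11⟩

amp(|b₁b₂…⟩) = product of the factor amplitudes for bits b₁, b₂, …; only kets whose every factor amplitude is nonzero survive.
|00⟩: (0.9695)(0.5276) = 0.5115
|01⟩: (0.9695)(-0.4427 + 0.725i) = (-0.4292 + 0.7029i)
|10⟩: (-0.04294 + 0.2412i)(0.5276) = (-0.02266 + 0.1273i)
|11⟩: (-0.04294 + 0.2412i)(-0.4427 + 0.725i) = (-0.1559 - 0.1379i)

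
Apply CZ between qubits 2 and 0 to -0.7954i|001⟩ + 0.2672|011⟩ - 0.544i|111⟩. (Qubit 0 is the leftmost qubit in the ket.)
-0.7954i|001⟩ + 0.2672|011⟩ + 0.544i|111⟩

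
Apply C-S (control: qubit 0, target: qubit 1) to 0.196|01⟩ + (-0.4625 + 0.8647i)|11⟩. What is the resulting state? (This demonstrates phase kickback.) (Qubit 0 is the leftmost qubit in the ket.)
0.196|01⟩ + (-0.8647 - 0.4625i)|11⟩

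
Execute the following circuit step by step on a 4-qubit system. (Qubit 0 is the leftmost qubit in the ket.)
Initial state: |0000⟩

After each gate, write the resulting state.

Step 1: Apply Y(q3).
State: i|0001⟩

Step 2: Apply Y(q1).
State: -|0101⟩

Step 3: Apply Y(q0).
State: -i|1101⟩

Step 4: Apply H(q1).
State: -(1/√2)i|1001⟩ + (1/√2)i|1101⟩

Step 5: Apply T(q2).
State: -(1/√2)i|1001⟩ + (1/√2)i|1101⟩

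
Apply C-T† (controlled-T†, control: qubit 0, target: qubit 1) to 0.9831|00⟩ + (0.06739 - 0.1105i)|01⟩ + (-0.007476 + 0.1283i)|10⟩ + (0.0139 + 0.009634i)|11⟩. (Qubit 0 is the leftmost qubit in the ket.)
0.9831|00⟩ + (0.06739 - 0.1105i)|01⟩ + (-0.007476 + 0.1283i)|10⟩ + (0.01664 - 0.003017i)|11⟩

C-T† leaves the control-|0⟩ kets |00⟩, |01⟩ unchanged and applies T† to qubit 1 on the control-|1⟩ pair (|10⟩, |11⟩).
T† = [[1, 0], [0, (1/√2 - (1/√2)i)]].
With a = amp(|10⟩) = (-0.007476 + 0.1283i) and b = amp(|11⟩) = (0.0139 + 0.009634i):
new amp(|10⟩) = (1)·a = (-0.007476 + 0.1283i)
new amp(|11⟩) = (1/√2 - (1/√2)i)·b = (0.01664 - 0.003017i)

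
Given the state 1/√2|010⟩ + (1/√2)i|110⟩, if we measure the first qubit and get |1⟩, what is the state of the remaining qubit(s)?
i|10⟩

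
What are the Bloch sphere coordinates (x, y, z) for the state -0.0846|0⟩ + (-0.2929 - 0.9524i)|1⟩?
(0.04956, 0.1611, -0.9857)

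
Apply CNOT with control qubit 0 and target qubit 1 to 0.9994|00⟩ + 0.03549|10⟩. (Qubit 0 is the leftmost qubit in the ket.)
0.9994|00⟩ + 0.03549|11⟩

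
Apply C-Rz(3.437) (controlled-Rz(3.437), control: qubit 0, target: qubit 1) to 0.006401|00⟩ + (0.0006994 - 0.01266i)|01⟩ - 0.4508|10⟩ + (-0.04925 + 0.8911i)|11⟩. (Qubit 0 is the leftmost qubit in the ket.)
0.006401|00⟩ + (0.0006994 - 0.01266i)|01⟩ + (0.06634 + 0.4459i)|10⟩ + (-0.8741 - 0.1799i)|11⟩

C-Rz(3.437) leaves the control-|0⟩ kets |00⟩, |01⟩ unchanged and applies Rz(3.437) to qubit 1 on the control-|1⟩ pair (|10⟩, |11⟩).
Rz(3.437) = [[e^(−iθ/2), 0], [0, e^(iθ/2)]] with e^(±iθ/2) = cos(θ/2) ± i·sin(θ/2); θ = 3.437, cos(θ/2) ≈ -0.147167, sin(θ/2) ≈ 0.989112.
With a = amp(|10⟩) = -0.4508 and b = amp(|11⟩) = (-0.04925 + 0.8911i):
new amp(|10⟩) = (-0.147167 - 0.989112i)·a = (0.06634 + 0.4459i)
new amp(|11⟩) = (-0.147167 + 0.989112i)·b = (-0.8741 - 0.1799i)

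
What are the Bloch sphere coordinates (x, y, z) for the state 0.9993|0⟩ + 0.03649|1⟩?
(0.07293, 0, 0.9973)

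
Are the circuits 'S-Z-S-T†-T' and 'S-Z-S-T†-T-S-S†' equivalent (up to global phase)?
Yes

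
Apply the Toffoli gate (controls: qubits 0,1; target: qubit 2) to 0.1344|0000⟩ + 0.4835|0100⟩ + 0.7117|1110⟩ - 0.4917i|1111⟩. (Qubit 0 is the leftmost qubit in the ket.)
0.1344|0000⟩ + 0.4835|0100⟩ + 0.7117|1100⟩ - 0.4917i|1101⟩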